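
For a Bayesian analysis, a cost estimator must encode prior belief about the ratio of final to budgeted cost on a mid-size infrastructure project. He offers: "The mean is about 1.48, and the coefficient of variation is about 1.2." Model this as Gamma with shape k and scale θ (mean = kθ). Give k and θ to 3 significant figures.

k ≈ 0.694, θ ≈ 2.13

For Gamma(k, scale θ): mean = kθ, variance = kθ², so CV = 1/√k.
CV = 1.2, hence k = 1/CV² = 0.694.
Then θ = mean/k = 1.48/0.694 = 2.13.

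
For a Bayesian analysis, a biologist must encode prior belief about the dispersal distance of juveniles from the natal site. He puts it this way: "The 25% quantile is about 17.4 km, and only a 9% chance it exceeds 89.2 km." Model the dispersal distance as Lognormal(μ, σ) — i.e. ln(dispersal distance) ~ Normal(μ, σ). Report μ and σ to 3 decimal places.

μ ≈ 3.403, σ ≈ 0.811

If T ~ Lognormal(μ,σ) then ln T ~ Normal(μ,σ), so the p-quantile of ln T is μ + z_p·σ.
ln(17.4) = 2.856 and ln(89.2) = 4.491; z_{0.25} = -0.6745, z_{0.91} = 1.341.
σ = (4.491 − 2.856)/(1.341 − (-0.6745)) = 0.811.
μ = 2.856 − (-0.6745)·0.811 = 3.403.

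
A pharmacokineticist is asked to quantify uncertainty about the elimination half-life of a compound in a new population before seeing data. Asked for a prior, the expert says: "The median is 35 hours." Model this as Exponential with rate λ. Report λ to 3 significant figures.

Exponential median = ln 2 / λ, so λ = ln 2 / 35.0 = 0.0198.

λ ≈ 0.0198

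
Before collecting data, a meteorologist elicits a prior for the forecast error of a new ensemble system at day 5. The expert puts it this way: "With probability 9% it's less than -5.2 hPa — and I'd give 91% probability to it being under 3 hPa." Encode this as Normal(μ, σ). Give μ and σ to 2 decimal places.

The p-quantile of Normal(μ,σ) is μ + z_p·σ, with z_{0.09} = -1.341 and z_{0.91} = 1.341.
Eliminate σ: μ = (z₂·x₁ − z₁·x₂)/(z₂ − z₁) = (1.341·-5.2 − (-1.341)·3)/2.682 = -1.10.
Then σ = (x₂ − x₁)/(z₂ − z₁) = (3 − -5.2)/2.682 = 3.06.

μ = -1.10, σ = 3.06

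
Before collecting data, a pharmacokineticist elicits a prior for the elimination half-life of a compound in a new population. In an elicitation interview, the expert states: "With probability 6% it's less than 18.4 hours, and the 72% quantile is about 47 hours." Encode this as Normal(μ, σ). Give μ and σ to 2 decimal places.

μ = 39.20, σ = 13.38

For Normal(μ,σ), the p-quantile is μ + z_p·σ. Here z_{0.06} = -1.555, z_{0.72} = 0.5828.
So 18.4 = μ − 1.555σ and 47 = μ + 0.5828σ.
Subtracting: σ = (47 − 18.4)/(0.5828 − (-1.555)) = 13.38.
Then μ = 18.4 − (-1.555)·13.38 = 39.20.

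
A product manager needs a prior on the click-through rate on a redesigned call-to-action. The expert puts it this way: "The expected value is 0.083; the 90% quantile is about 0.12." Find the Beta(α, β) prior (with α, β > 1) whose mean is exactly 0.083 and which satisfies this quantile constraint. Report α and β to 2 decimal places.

α ≈ 8.14, β ≈ 89.89

With mean 0.083 fixed, write α = 0.083s, β = 0.917s where s = α+β.
Need P(θ < 0.12) = 0.9 under Beta(0.083s, 0.917s). Normal approximation: (q−m)/√(m(1−m)/s) ≈ z_{0.9} = 1.28, so s ≈ 0.083·0.917·(1.28)²/(0.12−0.083)² = 91.3.
At s = 91.3: P(θ<0.12) ≈ 0.893. Adjusting to match 0.9 gives s ≈ 98.02.
So α = 0.083·98.02 ≈ 8.14, β = 0.917·98.02 ≈ 89.89.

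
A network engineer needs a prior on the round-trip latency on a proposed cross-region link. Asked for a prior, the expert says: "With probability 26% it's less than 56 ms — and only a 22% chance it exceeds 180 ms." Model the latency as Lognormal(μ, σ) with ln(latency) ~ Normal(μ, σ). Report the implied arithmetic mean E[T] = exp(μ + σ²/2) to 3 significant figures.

If T ~ Lognormal(μ,σ) then ln T ~ Normal(μ,σ), so the p-quantile of ln T is μ + z_p·σ.
ln(56) = 4.025 and ln(180) = 5.193; z_{0.26} = -0.6433, z_{0.78} = 0.7722.
σ = (5.193 − 4.025)/(0.7722 − (-0.6433)) = 0.825.
μ = 4.025 − (-0.6433)·0.825 = 4.556.
E[T] = exp(μ + σ²/2) = exp(4.556 + 0.3402) = 134 ms.

E[T] ≈ 134 ms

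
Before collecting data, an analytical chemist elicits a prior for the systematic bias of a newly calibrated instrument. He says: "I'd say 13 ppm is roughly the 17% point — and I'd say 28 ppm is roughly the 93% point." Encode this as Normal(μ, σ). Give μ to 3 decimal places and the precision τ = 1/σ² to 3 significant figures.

μ = 18.890, τ = 0.0262

For Normal(μ,σ), the p-quantile is μ + z_p·σ. Here z_{0.17} = -0.9542, z_{0.93} = 1.476.
So 13 = μ − 0.9542σ and 28 = μ + 1.476σ.
Subtracting: σ = (28 − 13)/(1.476 − (-0.9542)) = 6.173.
Then μ = 13 − (-0.9542)·6.173 = 18.890.
Precision τ = 1/σ² = 1/6.173² = 0.0262.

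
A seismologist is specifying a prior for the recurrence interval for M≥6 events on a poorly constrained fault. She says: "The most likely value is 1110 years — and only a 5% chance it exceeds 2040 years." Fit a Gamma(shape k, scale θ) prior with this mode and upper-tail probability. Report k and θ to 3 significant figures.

Gamma(k,θ) with k>1 has mode (k−1)θ, so θ = 1110/(k−1).
Need P(X < 2040) = 0.95 with θ tied to k this way. Start at k = 2, θ = 1110: P(X<2040) ≈ 0.548.
Too low — raise k to concentrate. Iterating converges to k ≈ 8.52.
Then θ = 1110/(8.52−1) ≈ 148.

k ≈ 8.52, θ ≈ 148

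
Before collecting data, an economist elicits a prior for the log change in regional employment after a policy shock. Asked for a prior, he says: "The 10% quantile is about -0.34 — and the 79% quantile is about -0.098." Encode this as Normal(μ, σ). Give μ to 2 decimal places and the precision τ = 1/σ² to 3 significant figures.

For Normal(μ,σ), the p-quantile is μ + z_p·σ. Here z_{0.1} = -1.282, z_{0.79} = 0.8064.
So -0.34 = μ − 1.282σ and -0.098 = μ + 0.8064σ.
Subtracting: σ = (-0.098 − -0.34)/(0.8064 − (-1.282)) = 0.12.
Then μ = -0.34 − (-1.282)·0.12 = -0.19.
Precision τ = 1/σ² = 1/0.1159² = 74.4.

μ = -0.19, τ = 74.4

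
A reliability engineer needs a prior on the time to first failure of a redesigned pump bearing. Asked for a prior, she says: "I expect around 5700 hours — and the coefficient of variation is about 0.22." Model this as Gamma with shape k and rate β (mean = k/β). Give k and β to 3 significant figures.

k ≈ 20.7, β ≈ 0.00362

For Gamma(k, rate β): mean = k/β, variance = k/β², so CV = 1/√k.
CV = 0.22, hence k = 1/CV² = 20.7.
Then β = k/mean = 20.7/5700 = 0.00362.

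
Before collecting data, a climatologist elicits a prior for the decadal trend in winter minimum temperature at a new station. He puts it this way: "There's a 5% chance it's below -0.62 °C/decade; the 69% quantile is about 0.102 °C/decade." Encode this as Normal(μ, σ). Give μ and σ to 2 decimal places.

The p-quantile of Normal(μ,σ) is μ + z_p·σ, with z_{0.05} = -1.645 and z_{0.69} = 0.4959.
Eliminate σ: μ = (z₂·x₁ − z₁·x₂)/(z₂ − z₁) = (0.4959·-0.62 − (-1.645)·0.102)/2.141 = -0.07.
Then σ = (x₂ − x₁)/(z₂ − z₁) = (0.102 − -0.62)/2.141 = 0.34.

μ = -0.07, σ = 0.34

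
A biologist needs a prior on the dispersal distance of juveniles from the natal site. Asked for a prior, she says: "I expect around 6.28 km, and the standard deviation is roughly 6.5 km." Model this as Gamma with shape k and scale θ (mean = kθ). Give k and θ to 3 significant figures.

For Gamma(k, scale θ): mean = kθ, variance = kθ², so CV = 1/√k.
CV = SD/mean = 6.5/6.28 = 1.035, hence k = 1/CV² = 0.933.
Then θ = mean/k = 6.28/0.933 = 6.73.

k ≈ 0.933, θ ≈ 6.73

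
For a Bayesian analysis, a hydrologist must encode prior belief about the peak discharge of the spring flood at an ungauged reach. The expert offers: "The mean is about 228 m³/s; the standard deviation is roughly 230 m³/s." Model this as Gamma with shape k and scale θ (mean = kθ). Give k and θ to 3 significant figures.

k ≈ 0.983, θ ≈ 232

For Gamma(k, scale θ): mean = kθ, variance = kθ², so CV = 1/√k.
CV = SD/mean = 230/228 = 1.009, hence k = 1/CV² = 0.983.
Then θ = mean/k = 228/0.983 = 232.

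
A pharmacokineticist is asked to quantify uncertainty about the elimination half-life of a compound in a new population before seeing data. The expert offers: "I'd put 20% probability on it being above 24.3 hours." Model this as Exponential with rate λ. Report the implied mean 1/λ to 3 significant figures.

mean ≈ 15.1 hours

P(T > 24.3) = e^(−λ·24.3) = 0.2, so λ = −ln(0.2)/24.3 = 0.0662.
Mean = 1/λ = 15.1 hours.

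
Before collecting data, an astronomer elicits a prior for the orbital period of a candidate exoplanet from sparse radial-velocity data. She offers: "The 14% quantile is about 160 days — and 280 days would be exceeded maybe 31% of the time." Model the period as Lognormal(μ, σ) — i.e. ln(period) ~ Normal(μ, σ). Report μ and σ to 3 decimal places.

μ ≈ 5.459, σ ≈ 0.355

If T ~ Lognormal(μ,σ) then ln T ~ Normal(μ,σ), so the p-quantile of ln T is μ + z_p·σ.
ln(160) = 5.075 and ln(280) = 5.635; z_{0.14} = -1.08, z_{0.69} = 0.4959.
σ = (5.635 − 5.075)/(0.4959 − (-1.08)) = 0.355.
μ = 5.075 − (-1.08)·0.355 = 5.459.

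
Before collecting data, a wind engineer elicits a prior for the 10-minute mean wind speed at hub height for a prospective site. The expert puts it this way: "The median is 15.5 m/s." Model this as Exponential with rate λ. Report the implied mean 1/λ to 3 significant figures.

mean ≈ 22.4 m/s

Exponential median = ln 2 / λ, so λ = ln 2 / 15.5 = 0.0447.
Mean = 1/λ = 22.4 m/s.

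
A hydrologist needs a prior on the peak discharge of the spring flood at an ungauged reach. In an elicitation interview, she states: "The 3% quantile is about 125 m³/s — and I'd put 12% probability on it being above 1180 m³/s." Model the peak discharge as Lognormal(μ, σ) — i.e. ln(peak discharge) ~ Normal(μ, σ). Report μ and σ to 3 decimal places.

If T ~ Lognormal(μ,σ) then ln T ~ Normal(μ,σ), so the p-quantile of ln T is μ + z_p·σ.
ln(125) = 4.828 and ln(1180) = 7.073; z_{0.03} = -1.881, z_{0.88} = 1.175.
σ = (7.073 − 4.828)/(1.175 − (-1.881)) = 0.735.
μ = 4.828 − (-1.881)·0.735 = 6.210.

μ ≈ 6.210, σ ≈ 0.735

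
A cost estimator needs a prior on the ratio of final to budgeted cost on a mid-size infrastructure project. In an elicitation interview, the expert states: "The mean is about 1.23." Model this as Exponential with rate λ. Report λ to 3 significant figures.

λ ≈ 0.813

Exponential mean = 1/λ, so λ = 1/1.23 = 0.813.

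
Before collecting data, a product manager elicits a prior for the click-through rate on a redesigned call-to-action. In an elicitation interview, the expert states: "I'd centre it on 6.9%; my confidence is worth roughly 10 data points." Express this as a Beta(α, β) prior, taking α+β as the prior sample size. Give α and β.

Under the effective-sample-size interpretation, Beta(α, β) has prior mean α/(α+β) and prior sample size α+β.
So α+β = 10 and α/(α+β) = 0.069, giving α = 0.069·10 = 0.69 and β = 10 − 0.69 = 9.31.

α = 0.69, β = 9.31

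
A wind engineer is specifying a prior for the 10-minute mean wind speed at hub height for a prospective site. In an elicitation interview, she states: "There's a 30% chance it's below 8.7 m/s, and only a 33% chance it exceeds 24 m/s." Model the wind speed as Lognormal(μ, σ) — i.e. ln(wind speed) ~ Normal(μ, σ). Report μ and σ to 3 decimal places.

μ ≈ 2.715, σ ≈ 1.052

If T ~ Lognormal(μ,σ) then ln T ~ Normal(μ,σ), so the p-quantile of ln T is μ + z_p·σ.
ln(8.7) = 2.163 and ln(24) = 3.178; z_{0.3} = -0.5244, z_{0.67} = 0.4399.
σ = (3.178 − 2.163)/(0.4399 − (-0.5244)) = 1.052.
μ = 2.163 − (-0.5244)·1.052 = 2.715.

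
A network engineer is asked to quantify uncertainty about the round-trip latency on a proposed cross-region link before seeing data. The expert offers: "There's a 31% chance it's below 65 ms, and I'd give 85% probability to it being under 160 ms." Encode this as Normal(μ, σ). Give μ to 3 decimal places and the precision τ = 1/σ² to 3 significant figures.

The p-quantile of Normal(μ,σ) is μ + z_p·σ, with z_{0.31} = -0.4959 and z_{0.85} = 1.036.
Eliminate σ: μ = (z₂·x₁ − z₁·x₂)/(z₂ − z₁) = (1.036·65 − (-0.4959)·160)/1.532 = 95.742.
Then σ = (x₂ − x₁)/(z₂ − z₁) = (160 − 65)/1.532 = 61.999.
Precision τ = 1/σ² = 1/62² = 0.00026.

μ = 95.742, τ = 0.00026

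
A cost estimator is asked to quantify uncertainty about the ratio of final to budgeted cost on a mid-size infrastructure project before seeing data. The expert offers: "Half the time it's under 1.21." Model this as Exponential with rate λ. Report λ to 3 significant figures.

Exponential median = ln 2 / λ, so λ = ln 2 / 1.21 = 0.573.

λ ≈ 0.573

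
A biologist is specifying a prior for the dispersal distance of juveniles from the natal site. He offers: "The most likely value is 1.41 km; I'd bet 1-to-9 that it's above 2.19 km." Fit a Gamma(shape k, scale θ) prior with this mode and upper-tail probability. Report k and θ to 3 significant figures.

Gamma(k,θ) with k>1 has mode (k−1)θ, so θ = 1.41/(k−1).
Need P(X < 2.19) = 0.9 with θ tied to k this way. Start at k = 2, θ = 1.41: P(X<2.19) ≈ 0.460.
Too low — raise k to concentrate. Iterating converges to k ≈ 10.6.
Then θ = 1.41/(10.6−1) ≈ 0.146.

k ≈ 10.6, θ ≈ 0.146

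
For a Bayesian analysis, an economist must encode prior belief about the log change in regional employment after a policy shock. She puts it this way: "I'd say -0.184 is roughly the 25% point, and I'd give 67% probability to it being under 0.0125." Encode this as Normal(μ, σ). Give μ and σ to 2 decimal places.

For Normal(μ,σ), the p-quantile is μ + z_p·σ. Here z_{0.25} = -0.6745, z_{0.67} = 0.4399.
So -0.184 = μ − 0.6745σ and 0.0125 = μ + 0.4399σ.
Subtracting: σ = (0.0125 − -0.184)/(0.4399 − (-0.6745)) = 0.18.
Then μ = -0.184 − (-0.6745)·0.18 = -0.07.

μ = -0.07, σ = 0.18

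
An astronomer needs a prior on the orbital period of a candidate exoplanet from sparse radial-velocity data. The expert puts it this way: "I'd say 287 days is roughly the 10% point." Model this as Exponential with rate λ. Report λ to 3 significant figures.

P(T < 287.0) = 1 − e^(−λ·287.0) = 0.1, so λ = −ln(1−0.1)/287.0 = −ln(0.9)/287.0 = 0.000367.

λ ≈ 0.000367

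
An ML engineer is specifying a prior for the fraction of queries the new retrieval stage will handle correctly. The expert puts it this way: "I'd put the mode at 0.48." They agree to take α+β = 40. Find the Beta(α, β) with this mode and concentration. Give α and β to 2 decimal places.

α = 19.24, β = 20.76

For α,β > 1 the Beta mode is (α−1)/(α+β−2). With α+β = 40, the mode is (α−1)/38.
Set (α−1)/38 = 0.48 → α = 1 + 0.48·38 = 19.24.
β = 40 − α = 20.76.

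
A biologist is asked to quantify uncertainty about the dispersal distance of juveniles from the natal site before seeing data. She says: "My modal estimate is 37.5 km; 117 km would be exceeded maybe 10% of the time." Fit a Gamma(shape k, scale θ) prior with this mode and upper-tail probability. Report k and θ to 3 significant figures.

k ≈ 2.46, θ ≈ 25.6

Gamma(k,θ) with k>1 has mode (k−1)θ, so θ = 37.5/(k−1).
Need P(X < 117) = 0.9 with θ tied to k this way. Start at k = 2, θ = 37.5: P(X<117) ≈ 0.818.
Too low — raise k to concentrate. Iterating converges to k ≈ 2.46.
Then θ = 37.5/(2.46−1) ≈ 25.6.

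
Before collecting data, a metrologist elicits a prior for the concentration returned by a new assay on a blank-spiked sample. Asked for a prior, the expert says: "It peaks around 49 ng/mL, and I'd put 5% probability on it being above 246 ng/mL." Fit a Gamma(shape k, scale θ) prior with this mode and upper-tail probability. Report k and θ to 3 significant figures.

k ≈ 1.92, θ ≈ 53.4

Gamma(k,θ) with k>1 has mode (k−1)θ, so θ = 49/(k−1).
Need P(X < 246) = 0.95 with θ tied to k this way. Start at k = 2, θ = 49: P(X<246) ≈ 0.960.
Too high — lower k to spread out. Iterating converges to k ≈ 1.92.
Then θ = 49/(1.92−1) ≈ 53.4.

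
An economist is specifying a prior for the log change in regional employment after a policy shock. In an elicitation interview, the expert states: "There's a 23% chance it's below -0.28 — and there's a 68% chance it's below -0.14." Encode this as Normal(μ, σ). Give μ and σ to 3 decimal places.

For Normal(μ,σ), the p-quantile is μ + z_p·σ. Here z_{0.23} = -0.7388, z_{0.68} = 0.4677.
So -0.28 = μ − 0.7388σ and -0.14 = μ + 0.4677σ.
Subtracting: σ = (-0.14 − -0.28)/(0.4677 − (-0.7388)) = 0.116.
Then μ = -0.28 − (-0.7388)·0.116 = -0.194.

μ = -0.194, σ = 0.116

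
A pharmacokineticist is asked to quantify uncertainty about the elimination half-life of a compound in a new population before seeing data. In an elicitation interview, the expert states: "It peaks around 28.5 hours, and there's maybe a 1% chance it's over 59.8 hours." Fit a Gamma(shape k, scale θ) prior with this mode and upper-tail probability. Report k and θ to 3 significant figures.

Gamma(k,θ) with k>1 has mode (k−1)θ, so θ = 28.5/(k−1).
Need P(X < 59.8) = 0.99 with θ tied to k this way. Start at k = 2, θ = 28.5: P(X<59.8) ≈ 0.620.
Too low — raise k to concentrate. Iterating converges to k ≈ 9.86.
Then θ = 28.5/(9.86−1) ≈ 3.22.

k ≈ 9.86, θ ≈ 3.22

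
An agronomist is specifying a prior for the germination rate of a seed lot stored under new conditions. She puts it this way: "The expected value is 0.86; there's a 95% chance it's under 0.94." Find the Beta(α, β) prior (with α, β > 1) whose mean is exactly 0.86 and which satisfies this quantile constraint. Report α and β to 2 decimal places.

With mean 0.86 fixed, write α = 0.86s, β = 0.14s where s = α+β.
Need P(θ < 0.94) = 0.95 under Beta(0.86s, 0.14s). Normal approximation: (q−m)/√(m(1−m)/s) ≈ z_{0.95} = 1.64, so s ≈ 0.86·0.14·(1.64)²/(0.94−0.86)² = 50.9.
At s = 50.9: P(θ<0.94) ≈ 0.975. Adjusting to match 0.95 gives s ≈ 37.39.
So α = 0.86·37.39 ≈ 32.16, β = 0.14·37.39 ≈ 5.23.

α ≈ 32.16, β ≈ 5.23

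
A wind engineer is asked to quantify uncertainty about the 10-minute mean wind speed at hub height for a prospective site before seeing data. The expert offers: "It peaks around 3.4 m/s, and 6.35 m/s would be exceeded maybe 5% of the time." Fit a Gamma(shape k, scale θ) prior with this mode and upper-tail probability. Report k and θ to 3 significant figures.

Gamma(k,θ) with k>1 has mode (k−1)θ, so θ = 3.4/(k−1).
Need P(X < 6.35) = 0.95 with θ tied to k this way. Start at k = 2, θ = 3.4: P(X<6.35) ≈ 0.557.
Too low — raise k to concentrate. Iterating converges to k ≈ 8.13.
Then θ = 3.4/(8.13−1) ≈ 0.477.

k ≈ 8.13, θ ≈ 0.477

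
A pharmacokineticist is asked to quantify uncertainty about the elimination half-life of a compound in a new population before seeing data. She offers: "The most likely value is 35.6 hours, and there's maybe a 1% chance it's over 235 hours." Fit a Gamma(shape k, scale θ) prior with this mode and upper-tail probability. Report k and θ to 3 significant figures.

k ≈ 2.01, θ ≈ 35.3

Gamma(k,θ) with k>1 has mode (k−1)θ, so θ = 35.6/(k−1).
Need P(X < 235) = 0.99 with θ tied to k this way. Start at k = 2, θ = 35.6: P(X<235) ≈ 0.990.
Too low — raise k to concentrate. Iterating converges to k ≈ 2.01.
Then θ = 35.6/(2.01−1) ≈ 35.3.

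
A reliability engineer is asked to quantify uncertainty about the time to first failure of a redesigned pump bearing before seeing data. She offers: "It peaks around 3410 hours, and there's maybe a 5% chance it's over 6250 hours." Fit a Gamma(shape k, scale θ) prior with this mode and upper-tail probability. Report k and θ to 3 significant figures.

k ≈ 8.59, θ ≈ 449

Gamma(k,θ) with k>1 has mode (k−1)θ, so θ = 3410/(k−1).
Need P(X < 6250) = 0.95 with θ tied to k this way. Start at k = 2, θ = 3410: P(X<6250) ≈ 0.547.
Too low — raise k to concentrate. Iterating converges to k ≈ 8.59.
Then θ = 3410/(8.59−1) ≈ 449.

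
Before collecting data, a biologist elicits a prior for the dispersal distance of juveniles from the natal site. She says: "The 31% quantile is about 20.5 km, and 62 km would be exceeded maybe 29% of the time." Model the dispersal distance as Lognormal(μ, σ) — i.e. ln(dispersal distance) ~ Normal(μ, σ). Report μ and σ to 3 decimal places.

μ ≈ 3.543, σ ≈ 1.055

If T ~ Lognormal(μ,σ) then ln T ~ Normal(μ,σ), so the p-quantile of ln T is μ + z_p·σ.
ln(20.5) = 3.02 and ln(62) = 4.127; z_{0.31} = -0.4959, z_{0.71} = 0.5534.
σ = (4.127 − 3.02)/(0.5534 − (-0.4959)) = 1.055.
μ = 3.02 − (-0.4959)·1.055 = 3.543.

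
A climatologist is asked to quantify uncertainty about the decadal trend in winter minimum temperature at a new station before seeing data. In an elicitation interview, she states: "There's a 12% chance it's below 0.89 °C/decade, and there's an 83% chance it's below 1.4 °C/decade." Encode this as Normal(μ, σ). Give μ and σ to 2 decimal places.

μ = 1.17, σ = 0.24

The p-quantile of Normal(μ,σ) is μ + z_p·σ, with z_{0.12} = -1.175 and z_{0.83} = 0.9542.
Eliminate σ: μ = (z₂·x₁ − z₁·x₂)/(z₂ − z₁) = (0.9542·0.89 − (-1.175)·1.4)/2.129 = 1.17.
Then σ = (x₂ − x₁)/(z₂ − z₁) = (1.4 − 0.89)/2.129 = 0.24.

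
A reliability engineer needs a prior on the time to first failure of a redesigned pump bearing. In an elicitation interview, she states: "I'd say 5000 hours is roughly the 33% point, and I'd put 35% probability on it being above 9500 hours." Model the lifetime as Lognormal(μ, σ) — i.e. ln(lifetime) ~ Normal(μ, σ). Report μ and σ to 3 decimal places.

μ ≈ 8.859, σ ≈ 0.778

If T ~ Lognormal(μ,σ) then ln T ~ Normal(μ,σ), so the p-quantile of ln T is μ + z_p·σ.
ln(5000) = 8.517 and ln(9500) = 9.159; z_{0.33} = -0.4399, z_{0.65} = 0.3853.
σ = (9.159 − 8.517)/(0.3853 − (-0.4399)) = 0.778.
μ = 8.517 − (-0.4399)·0.778 = 8.859.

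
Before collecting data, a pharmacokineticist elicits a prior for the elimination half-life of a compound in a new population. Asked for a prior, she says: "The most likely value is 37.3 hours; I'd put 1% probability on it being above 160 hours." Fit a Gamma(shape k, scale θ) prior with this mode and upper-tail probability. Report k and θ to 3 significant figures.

k ≈ 2.93, θ ≈ 19.3

Gamma(k,θ) with k>1 has mode (k−1)θ, so θ = 37.3/(k−1).
Need P(X < 160) = 0.99 with θ tied to k this way. Start at k = 2, θ = 37.3: P(X<160) ≈ 0.927.
Too low — raise k to concentrate. Iterating converges to k ≈ 2.93.
Then θ = 37.3/(2.93−1) ≈ 19.3.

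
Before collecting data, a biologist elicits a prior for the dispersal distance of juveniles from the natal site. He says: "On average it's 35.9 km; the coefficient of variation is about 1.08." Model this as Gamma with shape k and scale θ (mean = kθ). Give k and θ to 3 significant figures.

For Gamma(k, scale θ): mean = kθ, variance = kθ², so CV = 1/√k.
CV = 1.08, hence k = 1/CV² = 0.857.
Then θ = mean/k = 35.9/0.857 = 41.9.

k ≈ 0.857, θ ≈ 41.9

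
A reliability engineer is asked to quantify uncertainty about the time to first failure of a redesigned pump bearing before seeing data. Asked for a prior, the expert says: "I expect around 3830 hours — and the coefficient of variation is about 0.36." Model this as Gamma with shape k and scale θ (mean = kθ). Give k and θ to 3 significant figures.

k ≈ 7.72, θ ≈ 496

For Gamma(k, scale θ): mean = kθ, variance = kθ², so CV = 1/√k.
CV = 0.36, hence k = 1/CV² = 7.72.
Then θ = mean/k = 3830/7.72 = 496.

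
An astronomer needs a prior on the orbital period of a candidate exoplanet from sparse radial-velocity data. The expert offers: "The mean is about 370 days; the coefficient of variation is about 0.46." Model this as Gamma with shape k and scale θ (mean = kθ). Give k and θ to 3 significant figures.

k ≈ 4.73, θ ≈ 78.3

For Gamma(k, scale θ): mean = kθ, variance = kθ², so CV = 1/√k.
CV = 0.46, hence k = 1/CV² = 4.73.
Then θ = mean/k = 370/4.73 = 78.3.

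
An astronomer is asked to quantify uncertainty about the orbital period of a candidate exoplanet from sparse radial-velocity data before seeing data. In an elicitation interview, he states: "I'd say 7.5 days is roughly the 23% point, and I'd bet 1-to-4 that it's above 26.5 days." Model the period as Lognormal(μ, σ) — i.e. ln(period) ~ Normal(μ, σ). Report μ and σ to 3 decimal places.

If T ~ Lognormal(μ,σ) then ln T ~ Normal(μ,σ), so the p-quantile of ln T is μ + z_p·σ.
ln(7.5) = 2.015 and ln(26.5) = 3.277; z_{0.23} = -0.7388, z_{0.8} = 0.8416.
σ = (3.277 − 2.015)/(0.8416 − (-0.7388)) = 0.799.
μ = 2.015 − (-0.7388)·0.799 = 2.605.

μ ≈ 2.605, σ ≈ 0.799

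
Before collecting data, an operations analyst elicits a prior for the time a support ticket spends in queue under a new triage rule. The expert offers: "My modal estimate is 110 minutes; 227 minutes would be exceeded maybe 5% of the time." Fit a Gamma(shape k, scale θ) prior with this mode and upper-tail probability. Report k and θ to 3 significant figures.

Gamma(k,θ) with k>1 has mode (k−1)θ, so θ = 110/(k−1).
Need P(X < 227) = 0.95 with θ tied to k this way. Start at k = 2, θ = 110: P(X<227) ≈ 0.611.
Too low — raise k to concentrate. Iterating converges to k ≈ 6.27.
Then θ = 110/(6.27−1) ≈ 20.9.

k ≈ 6.27, θ ≈ 20.9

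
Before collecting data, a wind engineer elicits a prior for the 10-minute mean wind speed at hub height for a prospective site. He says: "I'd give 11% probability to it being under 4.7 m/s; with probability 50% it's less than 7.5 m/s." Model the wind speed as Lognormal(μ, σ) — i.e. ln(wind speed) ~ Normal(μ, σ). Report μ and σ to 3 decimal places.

If T ~ Lognormal(μ,σ) then ln T ~ Normal(μ,σ), so the p-quantile of ln T is μ + z_p·σ.
ln(4.7) = 1.548 and ln(7.5) = 2.015; z_{0.11} = -1.227, z_{0.5} = 0.
σ = (2.015 − 1.548)/(0 − (-1.227)) = 0.381.
μ = 1.548 − (-1.227)·0.381 = 2.015.

μ ≈ 2.015, σ ≈ 0.381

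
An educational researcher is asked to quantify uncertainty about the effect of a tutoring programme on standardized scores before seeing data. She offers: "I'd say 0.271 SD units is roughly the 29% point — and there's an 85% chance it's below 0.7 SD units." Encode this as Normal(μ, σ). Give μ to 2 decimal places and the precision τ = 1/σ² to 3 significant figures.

The p-quantile of Normal(μ,σ) is μ + z_p·σ, with z_{0.29} = -0.5534 and z_{0.85} = 1.036.
Eliminate σ: μ = (z₂·x₁ − z₁·x₂)/(z₂ − z₁) = (1.036·0.271 − (-0.5534)·0.7)/1.59 = 0.42.
Then σ = (x₂ − x₁)/(z₂ − z₁) = (0.7 − 0.271)/1.59 = 0.27.
Precision τ = 1/σ² = 1/0.2698² = 13.7.

μ = 0.42, τ = 13.7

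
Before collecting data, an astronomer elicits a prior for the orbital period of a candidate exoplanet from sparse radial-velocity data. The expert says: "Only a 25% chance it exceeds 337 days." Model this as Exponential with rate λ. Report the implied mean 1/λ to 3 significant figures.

P(T > 337.0) = e^(−λ·337.0) = 0.25, so λ = −ln(0.25)/337.0 = 0.00411.
Mean = 1/λ = 243 days.

mean ≈ 243 days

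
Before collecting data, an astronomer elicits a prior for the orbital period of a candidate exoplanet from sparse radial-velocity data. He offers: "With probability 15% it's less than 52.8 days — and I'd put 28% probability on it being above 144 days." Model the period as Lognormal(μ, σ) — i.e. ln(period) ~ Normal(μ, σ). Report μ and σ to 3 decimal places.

If T ~ Lognormal(μ,σ) then ln T ~ Normal(μ,σ), so the p-quantile of ln T is μ + z_p·σ.
ln(52.8) = 3.967 and ln(144) = 4.97; z_{0.15} = -1.036, z_{0.72} = 0.5828.
σ = (4.97 − 3.967)/(0.5828 − (-1.036)) = 0.620.
μ = 3.967 − (-1.036)·0.620 = 4.609.

μ ≈ 4.609, σ ≈ 0.620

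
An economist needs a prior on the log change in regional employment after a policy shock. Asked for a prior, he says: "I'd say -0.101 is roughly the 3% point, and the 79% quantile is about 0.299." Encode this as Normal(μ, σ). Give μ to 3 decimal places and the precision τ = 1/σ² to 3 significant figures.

μ = 0.179, τ = 45.1

The p-quantile of Normal(μ,σ) is μ + z_p·σ, with z_{0.03} = -1.881 and z_{0.79} = 0.8064.
Eliminate σ: μ = (z₂·x₁ − z₁·x₂)/(z₂ − z₁) = (0.8064·-0.101 − (-1.881)·0.299)/2.687 = 0.179.
Then σ = (x₂ − x₁)/(z₂ − z₁) = (0.299 − -0.101)/2.687 = 0.149.
Precision τ = 1/σ² = 1/0.1489² = 45.1.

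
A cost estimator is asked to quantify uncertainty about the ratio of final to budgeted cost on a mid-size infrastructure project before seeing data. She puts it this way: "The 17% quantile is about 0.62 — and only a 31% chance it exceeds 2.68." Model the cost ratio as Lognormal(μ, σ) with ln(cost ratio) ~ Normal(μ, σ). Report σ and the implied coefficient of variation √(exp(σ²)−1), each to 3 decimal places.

σ ≈ 1.010, CV ≈ 1.331

If T ~ Lognormal(μ,σ) then ln T ~ Normal(μ,σ), so the p-quantile of ln T is μ + z_p·σ.
ln(0.62) = -0.478 and ln(2.68) = 0.9858; z_{0.17} = -0.9542, z_{0.69} = 0.4959.
σ = (0.9858 − -0.478)/(0.4959 − (-0.9542)) = 1.010.
μ = -0.478 − (-0.9542)·1.010 = 0.485.
CV = √(exp(σ²)−1) = √(exp(1.0192)−1) = 1.331.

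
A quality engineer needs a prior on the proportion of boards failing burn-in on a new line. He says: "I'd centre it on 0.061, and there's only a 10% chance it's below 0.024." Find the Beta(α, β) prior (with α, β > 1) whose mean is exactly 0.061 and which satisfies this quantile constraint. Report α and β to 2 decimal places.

α ≈ 3.19, β ≈ 49.07

With mean 0.061 fixed, write α = 0.061s, β = 0.939s where s = α+β.
Need P(θ < 0.024) = 0.1 under Beta(0.061s, 0.939s). Normal approximation: (q−m)/√(m(1−m)/s) ≈ z_{0.1} = -1.28, so s ≈ 0.061·0.939·(-1.28)²/(0.024−0.061)² = 68.7.
At s = 68.7: P(θ<0.024) ≈ 0.064. Adjusting to match 0.1 gives s ≈ 52.26.
So α = 0.061·52.26 ≈ 3.19, β = 0.939·52.26 ≈ 49.07.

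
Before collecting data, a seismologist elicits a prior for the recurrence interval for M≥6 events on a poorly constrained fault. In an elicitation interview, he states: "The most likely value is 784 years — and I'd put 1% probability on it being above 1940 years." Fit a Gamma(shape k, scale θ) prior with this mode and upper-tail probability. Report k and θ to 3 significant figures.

k ≈ 6.73, θ ≈ 137

Gamma(k,θ) with k>1 has mode (k−1)θ, so θ = 784/(k−1).
Need P(X < 1940) = 0.99 with θ tied to k this way. Start at k = 2, θ = 784: P(X<1940) ≈ 0.707.
Too low — raise k to concentrate. Iterating converges to k ≈ 6.73.
Then θ = 784/(6.73−1) ≈ 137.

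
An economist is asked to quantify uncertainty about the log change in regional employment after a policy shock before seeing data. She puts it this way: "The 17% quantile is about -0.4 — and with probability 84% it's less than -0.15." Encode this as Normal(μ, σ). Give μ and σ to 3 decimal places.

μ = -0.278, σ = 0.128

The p-quantile of Normal(μ,σ) is μ + z_p·σ, with z_{0.17} = -0.9542 and z_{0.84} = 0.9945.
Eliminate σ: μ = (z₂·x₁ − z₁·x₂)/(z₂ − z₁) = (0.9945·-0.4 − (-0.9542)·-0.15)/1.949 = -0.278.
Then σ = (x₂ − x₁)/(z₂ − z₁) = (-0.15 − -0.4)/1.949 = 0.128.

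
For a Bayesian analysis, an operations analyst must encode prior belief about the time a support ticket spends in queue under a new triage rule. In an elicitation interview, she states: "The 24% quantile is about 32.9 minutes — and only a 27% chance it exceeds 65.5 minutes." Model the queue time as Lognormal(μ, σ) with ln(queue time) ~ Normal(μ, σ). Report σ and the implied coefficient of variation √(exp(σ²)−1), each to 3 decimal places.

σ ≈ 0.522, CV ≈ 0.560

If T ~ Lognormal(μ,σ) then ln T ~ Normal(μ,σ), so the p-quantile of ln T is μ + z_p·σ.
ln(32.9) = 3.493 and ln(65.5) = 4.182; z_{0.24} = -0.7063, z_{0.73} = 0.6128.
σ = (4.182 − 3.493)/(0.6128 − (-0.7063)) = 0.522.
μ = 3.493 − (-0.7063)·0.522 = 3.862.
CV = √(exp(σ²)−1) = √(exp(0.2725)−1) = 0.560.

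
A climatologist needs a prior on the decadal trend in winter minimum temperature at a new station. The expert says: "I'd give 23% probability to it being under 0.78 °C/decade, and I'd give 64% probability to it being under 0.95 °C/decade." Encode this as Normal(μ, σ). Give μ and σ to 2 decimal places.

For Normal(μ,σ), the p-quantile is μ + z_p·σ. Here z_{0.23} = -0.7388, z_{0.64} = 0.3585.
So 0.78 = μ − 0.7388σ and 0.95 = μ + 0.3585σ.
Subtracting: σ = (0.95 − 0.78)/(0.3585 − (-0.7388)) = 0.15.
Then μ = 0.78 − (-0.7388)·0.15 = 0.89.

μ = 0.89, σ = 0.15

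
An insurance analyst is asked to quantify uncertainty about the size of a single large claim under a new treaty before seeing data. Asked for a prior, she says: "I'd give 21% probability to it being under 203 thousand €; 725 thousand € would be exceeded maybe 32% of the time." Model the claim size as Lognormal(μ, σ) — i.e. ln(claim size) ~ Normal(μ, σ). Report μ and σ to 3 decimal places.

If T ~ Lognormal(μ,σ) then ln T ~ Normal(μ,σ), so the p-quantile of ln T is μ + z_p·σ.
ln(203) = 5.313 and ln(725) = 6.586; z_{0.21} = -0.8064, z_{0.68} = 0.4677.
σ = (6.586 − 5.313)/(0.4677 − (-0.8064)) = 0.999.
μ = 5.313 − (-0.8064)·0.999 = 6.119.

μ ≈ 6.119, σ ≈ 0.999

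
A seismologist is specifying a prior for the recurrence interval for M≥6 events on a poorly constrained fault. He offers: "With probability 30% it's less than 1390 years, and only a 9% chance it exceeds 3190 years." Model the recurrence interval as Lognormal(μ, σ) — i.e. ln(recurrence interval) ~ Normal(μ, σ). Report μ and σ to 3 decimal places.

If T ~ Lognormal(μ,σ) then ln T ~ Normal(μ,σ), so the p-quantile of ln T is μ + z_p·σ.
ln(1390) = 7.237 and ln(3190) = 8.068; z_{0.3} = -0.5244, z_{0.91} = 1.341.
σ = (8.068 − 7.237)/(1.341 − (-0.5244)) = 0.445.
μ = 7.237 − (-0.5244)·0.445 = 7.471.

μ ≈ 7.471, σ ≈ 0.445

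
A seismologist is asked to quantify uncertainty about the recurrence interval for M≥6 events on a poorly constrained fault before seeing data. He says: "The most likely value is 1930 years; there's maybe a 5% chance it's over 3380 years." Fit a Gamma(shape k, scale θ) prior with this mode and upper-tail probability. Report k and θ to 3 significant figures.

Gamma(k,θ) with k>1 has mode (k−1)θ, so θ = 1930/(k−1).
Need P(X < 3380) = 0.95 with θ tied to k this way. Start at k = 2, θ = 1930: P(X<3380) ≈ 0.523.
Too low — raise k to concentrate. Iterating converges to k ≈ 9.88.
Then θ = 1930/(9.88−1) ≈ 217.

k ≈ 9.88, θ ≈ 217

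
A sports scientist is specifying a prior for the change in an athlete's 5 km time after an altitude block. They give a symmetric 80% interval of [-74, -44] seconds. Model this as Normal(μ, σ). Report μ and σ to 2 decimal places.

A symmetric 80% interval runs μ ± z·σ with z = 1.282.
Half-width = 15, so σ = 15/1.282 = 11.70.
μ is the interval midpoint, -59.00.

μ = -59.00, σ = 11.70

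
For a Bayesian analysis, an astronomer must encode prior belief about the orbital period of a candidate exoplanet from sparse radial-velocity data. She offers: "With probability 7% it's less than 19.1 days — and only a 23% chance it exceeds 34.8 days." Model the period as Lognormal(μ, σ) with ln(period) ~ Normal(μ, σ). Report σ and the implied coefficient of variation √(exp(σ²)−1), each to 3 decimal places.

If T ~ Lognormal(μ,σ) then ln T ~ Normal(μ,σ), so the p-quantile of ln T is μ + z_p·σ.
ln(19.1) = 2.95 and ln(34.8) = 3.55; z_{0.07} = -1.476, z_{0.77} = 0.7388.
σ = (3.55 − 2.95)/(0.7388 − (-1.476)) = 0.271.
μ = 2.95 − (-1.476)·0.271 = 3.349.
CV = √(exp(σ²)−1) = √(exp(0.0734)−1) = 0.276.

σ ≈ 0.271, CV ≈ 0.276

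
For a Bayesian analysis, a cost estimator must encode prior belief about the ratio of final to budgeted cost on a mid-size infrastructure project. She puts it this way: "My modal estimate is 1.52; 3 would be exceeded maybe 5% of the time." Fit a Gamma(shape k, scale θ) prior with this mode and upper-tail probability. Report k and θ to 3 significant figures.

Gamma(k,θ) with k>1 has mode (k−1)θ, so θ = 1.52/(k−1).
Need P(X < 3) = 0.95 with θ tied to k this way. Start at k = 2, θ = 1.52: P(X<3) ≈ 0.587.
Too low — raise k to concentrate. Iterating converges to k ≈ 7.
Then θ = 1.52/(7−1) ≈ 0.253.

k ≈ 7, θ ≈ 0.253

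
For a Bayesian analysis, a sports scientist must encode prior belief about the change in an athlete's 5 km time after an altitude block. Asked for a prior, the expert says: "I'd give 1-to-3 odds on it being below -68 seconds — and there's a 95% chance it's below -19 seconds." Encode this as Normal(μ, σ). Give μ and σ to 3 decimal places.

The p-quantile of Normal(μ,σ) is μ + z_p·σ, with z_{0.25} = -0.6745 and z_{0.95} = 1.645.
Eliminate σ: μ = (z₂·x₁ − z₁·x₂)/(z₂ − z₁) = (1.645·-68 − (-0.6745)·-19)/2.319 = -53.750.
Then σ = (x₂ − x₁)/(z₂ − z₁) = (-19 − -68)/2.319 = 21.127.

μ = -53.750, σ = 21.127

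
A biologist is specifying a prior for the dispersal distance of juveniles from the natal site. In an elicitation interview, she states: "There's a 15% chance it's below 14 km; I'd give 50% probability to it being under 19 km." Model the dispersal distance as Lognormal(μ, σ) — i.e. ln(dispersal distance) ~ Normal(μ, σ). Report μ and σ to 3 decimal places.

μ ≈ 2.944, σ ≈ 0.295

If T ~ Lognormal(μ,σ) then ln T ~ Normal(μ,σ), so the p-quantile of ln T is μ + z_p·σ.
ln(14) = 2.639 and ln(19) = 2.944; z_{0.15} = -1.036, z_{0.5} = 0.
σ = (2.944 − 2.639)/(0 − (-1.036)) = 0.295.
μ = 2.639 − (-1.036)·0.295 = 2.944.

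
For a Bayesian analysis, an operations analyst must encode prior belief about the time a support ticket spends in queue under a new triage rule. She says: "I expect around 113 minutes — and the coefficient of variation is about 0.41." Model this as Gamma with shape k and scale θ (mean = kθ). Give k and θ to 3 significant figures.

For Gamma(k, scale θ): mean = kθ, variance = kθ², so CV = 1/√k.
CV = 0.41, hence k = 1/CV² = 5.95.
Then θ = mean/k = 113/5.95 = 19.

k ≈ 5.95, θ ≈ 19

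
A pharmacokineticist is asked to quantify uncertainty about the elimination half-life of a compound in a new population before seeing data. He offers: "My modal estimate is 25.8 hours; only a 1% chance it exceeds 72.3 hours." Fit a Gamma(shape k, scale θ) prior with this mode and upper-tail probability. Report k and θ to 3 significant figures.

Gamma(k,θ) with k>1 has mode (k−1)θ, so θ = 25.8/(k−1).
Need P(X < 72.3) = 0.99 with θ tied to k this way. Start at k = 2, θ = 25.8: P(X<72.3) ≈ 0.769.
Too low — raise k to concentrate. Iterating converges to k ≈ 5.31.
Then θ = 25.8/(5.31−1) ≈ 5.99.

k ≈ 5.31, θ ≈ 5.99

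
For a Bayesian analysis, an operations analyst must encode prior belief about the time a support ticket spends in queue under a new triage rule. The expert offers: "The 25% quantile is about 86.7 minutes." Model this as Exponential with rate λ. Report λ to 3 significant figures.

λ ≈ 0.00332

P(T < 86.7) = 1 − e^(−λ·86.7) = 0.25, so λ = −ln(1−0.25)/86.7 = −ln(0.75)/86.7 = 0.00332.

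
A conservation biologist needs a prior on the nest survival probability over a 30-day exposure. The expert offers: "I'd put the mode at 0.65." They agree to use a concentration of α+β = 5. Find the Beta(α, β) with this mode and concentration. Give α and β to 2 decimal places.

For α,β > 1 the Beta mode is (α−1)/(α+β−2). With α+β = 5, the mode is (α−1)/3.
Set (α−1)/3 = 0.65 → α = 1 + 0.65·3 = 2.95.
β = 5 − α = 2.05.

α = 2.95, β = 2.05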